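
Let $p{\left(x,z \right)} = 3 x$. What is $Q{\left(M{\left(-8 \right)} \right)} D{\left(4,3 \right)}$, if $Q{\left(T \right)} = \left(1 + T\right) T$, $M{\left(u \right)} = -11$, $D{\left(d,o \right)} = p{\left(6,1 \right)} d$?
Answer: $7920$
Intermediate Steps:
$D{\left(d,o \right)} = 18 d$ ($D{\left(d,o \right)} = 3 \cdot 6 d = 18 d$)
$Q{\left(T \right)} = T \left(1 + T\right)$
$Q{\left(M{\left(-8 \right)} \right)} D{\left(4,3 \right)} = - 11 \left(1 - 11\right) 18 \cdot 4 = \left(-11\right) \left(-10\right) 72 = 110 \cdot 72 = 7920$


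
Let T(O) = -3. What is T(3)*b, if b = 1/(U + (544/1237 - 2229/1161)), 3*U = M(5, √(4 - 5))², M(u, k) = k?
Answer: 1436157/868136 ≈ 1.6543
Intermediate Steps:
U = -⅓ (U = (√(4 - 5))²/3 = (√(-1))²/3 = I²/3 = (⅓)*(-1) = -⅓ ≈ -0.33333)
b = -478719/868136 (b = 1/(-⅓ + (544/1237 - 2229/1161)) = 1/(-⅓ + (544*(1/1237) - 2229*1/1161)) = 1/(-⅓ + (544/1237 - 743/387)) = 1/(-⅓ - 708563/478719) = 1/(-868136/478719) = -478719/868136 ≈ -0.55143)
T(3)*b = -3*(-478719/868136) = 1436157/868136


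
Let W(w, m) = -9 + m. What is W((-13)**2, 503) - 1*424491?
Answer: -423997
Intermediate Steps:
W((-13)**2, 503) - 1*424491 = (-9 + 503) - 1*424491 = 494 - 424491 = -423997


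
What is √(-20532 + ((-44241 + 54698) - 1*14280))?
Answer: I*√24355 ≈ 156.06*I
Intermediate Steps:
√(-20532 + ((-44241 + 54698) - 1*14280)) = √(-20532 + (10457 - 14280)) = √(-20532 - 3823) = √(-24355) = I*√24355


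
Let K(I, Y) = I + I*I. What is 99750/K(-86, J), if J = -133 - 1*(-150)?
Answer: 9975/731 ≈ 13.646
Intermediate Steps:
J = 17 (J = -133 + 150 = 17)
K(I, Y) = I + I²
99750/K(-86, J) = 99750/((-86*(1 - 86))) = 99750/((-86*(-85))) = 99750/7310 = 99750*(1/7310) = 9975/731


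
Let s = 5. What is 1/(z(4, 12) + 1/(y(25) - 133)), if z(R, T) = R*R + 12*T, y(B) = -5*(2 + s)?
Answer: 168/26879 ≈ 0.0062502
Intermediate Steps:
y(B) = -35 (y(B) = -5*(2 + 5) = -5*7 = -35)
z(R, T) = R² + 12*T
1/(z(4, 12) + 1/(y(25) - 133)) = 1/((4² + 12*12) + 1/(-35 - 133)) = 1/((16 + 144) + 1/(-168)) = 1/(160 - 1/168) = 1/(26879/168) = 168/26879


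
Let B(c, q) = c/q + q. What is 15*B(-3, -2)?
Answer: -15/2 ≈ -7.5000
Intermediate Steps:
B(c, q) = q + c/q
15*B(-3, -2) = 15*(-2 - 3/(-2)) = 15*(-2 - 3*(-½)) = 15*(-2 + 3/2) = 15*(-½) = -15/2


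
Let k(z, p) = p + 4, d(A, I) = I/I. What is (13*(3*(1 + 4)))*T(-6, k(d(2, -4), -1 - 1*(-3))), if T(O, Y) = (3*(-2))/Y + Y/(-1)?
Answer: -1365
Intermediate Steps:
d(A, I) = 1
k(z, p) = 4 + p
T(O, Y) = -Y - 6/Y (T(O, Y) = -6/Y + Y*(-1) = -6/Y - Y = -Y - 6/Y)
(13*(3*(1 + 4)))*T(-6, k(d(2, -4), -1 - 1*(-3))) = (13*(3*(1 + 4)))*(-(4 + (-1 - 1*(-3))) - 6/(4 + (-1 - 1*(-3)))) = (13*(3*5))*(-(4 + (-1 + 3)) - 6/(4 + (-1 + 3))) = (13*15)*(-(4 + 2) - 6/(4 + 2)) = 195*(-1*6 - 6/6) = 195*(-6 - 6*1/6) = 195*(-6 - 1) = 195*(-7) = -1365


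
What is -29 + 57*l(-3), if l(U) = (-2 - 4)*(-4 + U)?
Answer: 2365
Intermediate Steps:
l(U) = 24 - 6*U (l(U) = -6*(-4 + U) = 24 - 6*U)
-29 + 57*l(-3) = -29 + 57*(24 - 6*(-3)) = -29 + 57*(24 + 18) = -29 + 57*42 = -29 + 2394 = 2365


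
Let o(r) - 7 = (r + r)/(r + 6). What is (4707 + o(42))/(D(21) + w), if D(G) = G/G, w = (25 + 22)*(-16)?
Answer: -18863/3004 ≈ -6.2793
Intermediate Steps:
o(r) = 7 + 2*r/(6 + r) (o(r) = 7 + (r + r)/(r + 6) = 7 + (2*r)/(6 + r) = 7 + 2*r/(6 + r))
w = -752 (w = 47*(-16) = -752)
D(G) = 1
(4707 + o(42))/(D(21) + w) = (4707 + 3*(14 + 3*42)/(6 + 42))/(1 - 752) = (4707 + 3*(14 + 126)/48)/(-751) = (4707 + 3*(1/48)*140)*(-1/751) = (4707 + 35/4)*(-1/751) = (18863/4)*(-1/751) = -18863/3004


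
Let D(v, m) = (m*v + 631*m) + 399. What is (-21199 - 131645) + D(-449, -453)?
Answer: -234891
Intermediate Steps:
D(v, m) = 399 + 631*m + m*v (D(v, m) = (631*m + m*v) + 399 = 399 + 631*m + m*v)
(-21199 - 131645) + D(-449, -453) = (-21199 - 131645) + (399 + 631*(-453) - 453*(-449)) = -152844 + (399 - 285843 + 203397) = -152844 - 82047 = -234891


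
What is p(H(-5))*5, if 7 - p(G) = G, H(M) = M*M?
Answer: -90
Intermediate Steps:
H(M) = M²
p(G) = 7 - G
p(H(-5))*5 = (7 - 1*(-5)²)*5 = (7 - 1*25)*5 = (7 - 25)*5 = -18*5 = -90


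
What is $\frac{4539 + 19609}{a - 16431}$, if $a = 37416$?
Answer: $\frac{24148}{20985} \approx 1.1507$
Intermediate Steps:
$\frac{4539 + 19609}{a - 16431} = \frac{4539 + 19609}{37416 - 16431} = \frac{24148}{20985}$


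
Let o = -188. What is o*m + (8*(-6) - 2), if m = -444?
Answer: 83422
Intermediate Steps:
o*m + (8*(-6) - 2) = -188*(-444) + (8*(-6) - 2) = 83472 + (-48 - 2) = 83472 - 50 = 83422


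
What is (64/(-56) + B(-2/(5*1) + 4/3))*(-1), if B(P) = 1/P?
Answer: 1/14 ≈ 0.071429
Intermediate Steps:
(64/(-56) + B(-2/(5*1) + 4/3))*(-1) = (64/(-56) + 1/(-2/(5*1) + 4/3))*(-1) = (64*(-1/56) + 1/(-2/5 + 4*(⅓)))*(-1) = (-8/7 + 1/(-2*⅕ + 4/3))*(-1) = (-8/7 + 1/(-⅖ + 4/3))*(-1) = (-8/7 + 1/(14/15))*(-1) = (-8/7 + 15/14)*(-1) = -1/14*(-1) = 1/14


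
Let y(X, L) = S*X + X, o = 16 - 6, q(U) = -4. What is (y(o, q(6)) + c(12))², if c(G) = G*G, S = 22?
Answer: 139876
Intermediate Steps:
c(G) = G²
o = 10
y(X, L) = 23*X (y(X, L) = 22*X + X = 23*X)
(y(o, q(6)) + c(12))² = (23*10 + 12²)² = (230 + 144)² = 374² = 139876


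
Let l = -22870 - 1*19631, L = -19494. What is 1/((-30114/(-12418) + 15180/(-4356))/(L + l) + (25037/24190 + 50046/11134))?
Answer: 2572336075079430/14224792412875907 ≈ 0.18083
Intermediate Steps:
l = -42501 (l = -22870 - 19631 = -42501)
1/((-30114/(-12418) + 15180/(-4356))/(L + l) + (25037/24190 + 50046/11134)) = 1/((-30114/(-12418) + 15180/(-4356))/(-19494 - 42501) + (25037/24190 + 50046/11134)) = 1/((-30114*(-1/12418) + 15180*(-1/4356))/(-61995) + (25037*(1/24190) + 50046*(1/11134))) = 1/((2151/887 - 115/33)*(-1/61995) + (25037/24190 + 1317/293)) = 1/(-31022/29271*(-1/61995) + 39194071/7087670) = 1/(31022/1814655645 + 39194071/7087670) = 1/(14224792412875907/2572336075079430) = 2572336075079430/14224792412875907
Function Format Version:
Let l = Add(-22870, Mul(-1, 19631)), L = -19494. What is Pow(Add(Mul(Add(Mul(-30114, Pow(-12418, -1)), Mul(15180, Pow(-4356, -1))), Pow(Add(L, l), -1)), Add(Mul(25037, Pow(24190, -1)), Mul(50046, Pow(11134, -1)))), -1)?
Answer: Rational(2572336075079430, 14224792412875907) ≈ 0.18083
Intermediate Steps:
l = -42501 (l = Add(-22870, -19631) = -42501)
Pow(Add(Mul(Add(Mul(-30114, Pow(-12418, -1)), Mul(15180, Pow(-4356, -1))), Pow(Add(L, l), -1)), Add(Mul(25037, Pow(24190, -1)), Mul(50046, Pow(11134, -1)))), -1) = Pow(Add(Mul(Add(Mul(-30114, Pow(-12418, -1)), Mul(15180, Pow(-4356, -1))), Pow(Add(-19494, -42501), -1)), Add(Mul(25037, Pow(24190, -1)), Mul(50046, Pow(11134, -1)))), -1) = Pow(Add(Mul(Add(Mul(-30114, Rational(-1, 12418)), Mul(15180, Rational(-1, 4356))), Pow(-61995, -1)), Add(Mul(25037, Rational(1, 24190)), Mul(50046, Rational(1, 11134)))), -1) = Pow(Add(Mul(Add(Rational(2151, 887), Rational(-115, 33)), Rational(-1, 61995)), Add(Rational(25037, 24190), Rational(1317, 293))), -1) = Pow(Add(Mul(Rational(-31022, 29271), Rational(-1, 61995)), Rational(39194071, 7087670)), -1) = Pow(Add(Rational(31022, 1814655645), Rational(39194071, 7087670)), -1) = Pow(Rational(14224792412875907, 2572336075079430), -1) = Rational(2572336075079430, 14224792412875907)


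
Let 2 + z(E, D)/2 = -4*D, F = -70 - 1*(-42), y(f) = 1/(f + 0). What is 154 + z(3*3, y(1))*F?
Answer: 490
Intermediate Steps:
y(f) = 1/f
F = -28 (F = -70 + 42 = -28)
z(E, D) = -4 - 8*D (z(E, D) = -4 + 2*(-4*D) = -4 - 8*D)
154 + z(3*3, y(1))*F = 154 + (-4 - 8/1)*(-28) = 154 + (-4 - 8*1)*(-28) = 154 + (-4 - 8)*(-28) = 154 - 12*(-28) = 154 + 336 = 490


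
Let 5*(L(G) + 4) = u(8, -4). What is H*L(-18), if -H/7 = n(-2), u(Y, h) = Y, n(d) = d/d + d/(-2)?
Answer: 168/5 ≈ 33.600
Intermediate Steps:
n(d) = 1 - d/2 (n(d) = 1 + d*(-½) = 1 - d/2)
H = -14 (H = -7*(1 - ½*(-2)) = -7*(1 + 1) = -7*2 = -14)
L(G) = -12/5 (L(G) = -4 + (⅕)*8 = -4 + 8/5 = -12/5)
H*L(-18) = -14*(-12/5) = 168/5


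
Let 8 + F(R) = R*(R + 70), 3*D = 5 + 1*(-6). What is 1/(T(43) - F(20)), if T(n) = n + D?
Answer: -3/5248 ≈ -0.00057165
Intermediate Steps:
D = -1/3 (D = (5 + 1*(-6))/3 = (5 - 6)/3 = (1/3)*(-1) = -1/3 ≈ -0.33333)
T(n) = -1/3 + n (T(n) = n - 1/3 = -1/3 + n)
F(R) = -8 + R*(70 + R) (F(R) = -8 + R*(R + 70) = -8 + R*(70 + R))
1/(T(43) - F(20)) = 1/((-1/3 + 43) - (-8 + 20**2 + 70*20)) = 1/(128/3 - (-8 + 400 + 1400)) = 1/(128/3 - 1*1792) = 1/(128/3 - 1792) = 1/(-5248/3) = -3/5248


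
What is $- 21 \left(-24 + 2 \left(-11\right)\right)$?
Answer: $966$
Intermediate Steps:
$- 21 \left(-24 + 2 \left(-11\right)\right) = - 21 \left(-24 - 22\right) = \left(-21\right) \left(-46\right) = 966$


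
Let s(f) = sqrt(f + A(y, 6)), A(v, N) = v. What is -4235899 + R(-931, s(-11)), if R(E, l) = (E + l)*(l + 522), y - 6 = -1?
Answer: -4721887 - 409*I*sqrt(6) ≈ -4.7219e+6 - 1001.8*I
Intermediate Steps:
y = 5 (y = 6 - 1 = 5)
s(f) = sqrt(5 + f) (s(f) = sqrt(f + 5) = sqrt(5 + f))
R(E, l) = (522 + l)*(E + l) (R(E, l) = (E + l)*(522 + l) = (522 + l)*(E + l))
-4235899 + R(-931, s(-11)) = -4235899 + ((sqrt(5 - 11))**2 + 522*(-931) + 522*sqrt(5 - 11) - 931*sqrt(5 - 11)) = -4235899 + ((sqrt(-6))**2 - 485982 + 522*sqrt(-6) - 931*I*sqrt(6)) = -4235899 + ((I*sqrt(6))**2 - 485982 + 522*(I*sqrt(6)) - 931*I*sqrt(6)) = -4235899 + (-6 - 485982 + 522*I*sqrt(6) - 931*I*sqrt(6)) = -4235899 + (-485988 - 409*I*sqrt(6)) = -4721887 - 409*I*sqrt(6)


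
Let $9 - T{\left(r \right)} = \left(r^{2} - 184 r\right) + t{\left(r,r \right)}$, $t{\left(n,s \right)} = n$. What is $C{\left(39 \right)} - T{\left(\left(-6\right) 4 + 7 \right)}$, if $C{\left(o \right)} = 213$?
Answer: $3604$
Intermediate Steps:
$T{\left(r \right)} = 9 - r^{2} + 183 r$ ($T{\left(r \right)} = 9 - \left(\left(r^{2} - 184 r\right) + r\right) = 9 - \left(r^{2} - 183 r\right) = 9 - r^{2} + 183 r$)
$C{\left(39 \right)} - T{\left(\left(-6\right) 4 + 7 \right)} = 213 - \left(9 - \left(\left(-6\right) 4 + 7\right)^{2} + 183 \left(\left(-6\right) 4 + 7\right)\right) = 213 - \left(9 - \left(-24 + 7\right)^{2} + 183 \left(-24 + 7\right)\right) = 213 - \left(9 - \left(-17\right)^{2} + 183 \left(-17\right)\right) = 213 - \left(9 - 289 - 3111\right) = 213 - -3391 = 213 + 3391 = 3604$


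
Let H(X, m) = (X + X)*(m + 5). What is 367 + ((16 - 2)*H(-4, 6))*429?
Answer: -528161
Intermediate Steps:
H(X, m) = 2*X*(5 + m) (H(X, m) = (2*X)*(5 + m) = 2*X*(5 + m))
367 + ((16 - 2)*H(-4, 6))*429 = 367 + ((16 - 2)*(2*(-4)*(5 + 6)))*429 = 367 + (14*(2*(-4)*11))*429 = 367 + (14*(-88))*429 = 367 - 1232*429 = 367 - 528528 = -528161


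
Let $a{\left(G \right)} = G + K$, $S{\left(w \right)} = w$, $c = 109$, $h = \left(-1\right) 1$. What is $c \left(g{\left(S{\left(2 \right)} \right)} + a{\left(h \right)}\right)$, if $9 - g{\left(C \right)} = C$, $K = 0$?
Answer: $654$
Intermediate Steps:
$h = -1$
$g{\left(C \right)} = 9 - C$
$a{\left(G \right)} = G$ ($a{\left(G \right)} = G + 0 = G$)
$c \left(g{\left(S{\left(2 \right)} \right)} + a{\left(h \right)}\right) = 109 \left(\left(9 - 2\right) - 1\right) = 109 \left(7 - 1\right) = 109 \cdot 6 = 654$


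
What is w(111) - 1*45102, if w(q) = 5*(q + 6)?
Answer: -44517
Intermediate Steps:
w(q) = 30 + 5*q (w(q) = 5*(6 + q) = 30 + 5*q)
w(111) - 1*45102 = (30 + 5*111) - 1*45102 = (30 + 555) - 45102 = 585 - 45102 = -44517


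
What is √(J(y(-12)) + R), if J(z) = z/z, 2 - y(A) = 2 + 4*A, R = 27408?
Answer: √27409 ≈ 165.56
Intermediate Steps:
y(A) = -4*A (y(A) = 2 - (2 + 4*A) = 2 + (-2 - 4*A) = -4*A)
J(z) = 1
√(J(y(-12)) + R) = √(1 + 27408) = √27409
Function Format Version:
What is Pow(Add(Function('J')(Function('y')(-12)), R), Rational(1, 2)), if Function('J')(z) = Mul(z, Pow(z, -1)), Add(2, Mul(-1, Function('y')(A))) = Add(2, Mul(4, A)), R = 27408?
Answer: Pow(27409, Rational(1, 2)) ≈ 165.56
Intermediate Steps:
Function('y')(A) = Mul(-4, A) (Function('y')(A) = Add(2, Mul(-1, Add(2, Mul(4, A)))) = Add(2, Add(-2, Mul(-4, A))) = Mul(-4, A))
Function('J')(z) = 1
Pow(Add(Function('J')(Function('y')(-12)), R), Rational(1, 2)) = Pow(Add(1, 27408), Rational(1, 2)) = Pow(27409, Rational(1, 2))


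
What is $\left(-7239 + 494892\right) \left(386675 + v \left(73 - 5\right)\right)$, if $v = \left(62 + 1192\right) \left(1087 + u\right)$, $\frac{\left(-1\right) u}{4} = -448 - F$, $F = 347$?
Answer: $177623849834247$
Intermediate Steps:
$u = 3180$ ($u = - 4 \left(-448 - 347\right) = \left(-4\right) \left(-795\right) = 3180$)
$v = 5350818$ ($v = \left(62 + 1192\right) \left(1087 + 3180\right) = 1254 \cdot 4267 = 5350818$)
$\left(-7239 + 494892\right) \left(386675 + v \left(73 - 5\right)\right) = \left(-7239 + 494892\right) \left(386675 + 5350818 \left(73 - 5\right)\right) = 487653 \left(386675 + 5350818 \left(73 - 5\right)\right) = 487653 \left(386675 + 5350818 \cdot 68\right) = 487653 \left(386675 + 363855624\right) = 487653 \cdot 364242299 = 177623849834247$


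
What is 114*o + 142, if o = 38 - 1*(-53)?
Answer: 10516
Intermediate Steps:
o = 91 (o = 38 + 53 = 91)
114*o + 142 = 114*91 + 142 = 10374 + 142 = 10516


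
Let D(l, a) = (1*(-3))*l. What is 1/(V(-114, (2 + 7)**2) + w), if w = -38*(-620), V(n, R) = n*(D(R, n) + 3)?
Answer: 1/50920 ≈ 1.9639e-5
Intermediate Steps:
D(l, a) = -3*l
V(n, R) = n*(3 - 3*R) (V(n, R) = n*(-3*R + 3) = n*(3 - 3*R))
w = 23560
1/(V(-114, (2 + 7)**2) + w) = 1/(3*(-114)*(1 - (2 + 7)**2) + 23560) = 1/(3*(-114)*(1 - 1*9**2) + 23560) = 1/(3*(-114)*(1 - 1*81) + 23560) = 1/(3*(-114)*(1 - 81) + 23560) = 1/(3*(-114)*(-80) + 23560) = 1/(27360 + 23560) = 1/50920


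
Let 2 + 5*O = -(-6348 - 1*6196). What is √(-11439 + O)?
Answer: I*√223265/5 ≈ 94.502*I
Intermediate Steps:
O = 12542/5 (O = -⅖ + (-(-6348 - 1*6196))/5 = -⅖ + (-(-6348 - 6196))/5 = -⅖ + (-1*(-12544))/5 = -⅖ + (⅕)*12544 = -⅖ + 12544/5 = 12542/5 ≈ 2508.4)
√(-11439 + O) = √(-11439 + 12542/5) = √(-44653/5) = I*√223265/5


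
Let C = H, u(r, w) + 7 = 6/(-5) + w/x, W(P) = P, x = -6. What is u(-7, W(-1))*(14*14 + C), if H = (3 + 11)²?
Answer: -47236/15 ≈ -3149.1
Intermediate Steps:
u(r, w) = -41/5 - w/6 (u(r, w) = -7 + (6/(-5) + w/(-6)) = -7 + (6*(-⅕) + w*(-⅙)) = -7 + (-6/5 - w/6) = -41/5 - w/6)
H = 196 (H = 14² = 196)
C = 196
u(-7, W(-1))*(14*14 + C) = (-41/5 - ⅙*(-1))*(14*14 + 196) = (-41/5 + ⅙)*(196 + 196) = -241/30*392 = -47236/15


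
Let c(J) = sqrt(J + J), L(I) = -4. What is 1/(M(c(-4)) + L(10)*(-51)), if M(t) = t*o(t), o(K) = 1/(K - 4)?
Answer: 613/125257 + I*sqrt(2)/125257 ≈ 0.0048939 + 1.129e-5*I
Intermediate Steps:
o(K) = 1/(-4 + K)
c(J) = sqrt(2)*sqrt(J) (c(J) = sqrt(2*J) = sqrt(2)*sqrt(J))
M(t) = t/(-4 + t)
1/(M(c(-4)) + L(10)*(-51)) = 1/((sqrt(2)*sqrt(-4))/(-4 + sqrt(2)*sqrt(-4)) - 4*(-51)) = 1/((sqrt(2)*(2*I))/(-4 + sqrt(2)*(2*I)) + 204) = 1/((2*I*sqrt(2))/(-4 + 2*I*sqrt(2)) + 204) = 1/(2*I*sqrt(2)/(-4 + 2*I*sqrt(2)) + 204) = 1/(204 + 2*I*sqrt(2)/(-4 + 2*I*sqrt(2)))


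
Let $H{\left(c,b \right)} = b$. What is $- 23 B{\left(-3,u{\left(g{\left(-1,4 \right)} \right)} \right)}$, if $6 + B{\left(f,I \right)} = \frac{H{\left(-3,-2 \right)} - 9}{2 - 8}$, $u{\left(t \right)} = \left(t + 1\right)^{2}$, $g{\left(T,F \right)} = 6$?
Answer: $\frac{575}{6} \approx 95.833$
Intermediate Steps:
$u{\left(t \right)} = \left(1 + t\right)^{2}$
$B{\left(f,I \right)} = - \frac{25}{6}$ ($B{\left(f,I \right)} = -6 + \frac{-2 - 9}{2 - 8} = -6 - \frac{11}{-6} = -6 - - \frac{11}{6} = -6 + \frac{11}{6} = - \frac{25}{6}$)
$- 23 B{\left(-3,u{\left(g{\left(-1,4 \right)} \right)} \right)} = \left(-23\right) \left(- \frac{25}{6}\right) = \frac{575}{6}$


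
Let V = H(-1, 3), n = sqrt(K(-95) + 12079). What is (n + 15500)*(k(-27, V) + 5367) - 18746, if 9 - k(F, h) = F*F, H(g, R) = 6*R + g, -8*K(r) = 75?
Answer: 72009754 + 4647*sqrt(193114)/4 ≈ 7.2520e+7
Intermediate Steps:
K(r) = -75/8 (K(r) = -1/8*75 = -75/8)
n = sqrt(193114)/4 (n = sqrt(-75/8 + 12079) = sqrt(96557/8) = sqrt(193114)/4 ≈ 109.86)
H(g, R) = g + 6*R
V = 17 (V = -1 + 6*3 = -1 + 18 = 17)
k(F, h) = 9 - F**2 (k(F, h) = 9 - F*F = 9 - F**2)
(n + 15500)*(k(-27, V) + 5367) - 18746 = (sqrt(193114)/4 + 15500)*((9 - 1*(-27)**2) + 5367) - 18746 = (15500 + sqrt(193114)/4)*((9 - 1*729) + 5367) - 18746 = (15500 + sqrt(193114)/4)*((9 - 729) + 5367) - 18746 = (15500 + sqrt(193114)/4)*(-720 + 5367) - 18746 = (15500 + sqrt(193114)/4)*4647 - 18746 = (72028500 + 4647*sqrt(193114)/4) - 18746 = 72009754 + 4647*sqrt(193114)/4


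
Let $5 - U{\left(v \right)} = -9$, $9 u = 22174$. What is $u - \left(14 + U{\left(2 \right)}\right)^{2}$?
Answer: $\frac{15118}{9} \approx 1679.8$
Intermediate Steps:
$u = \frac{22174}{9}$ ($u = \frac{1}{9} \cdot 22174 = \frac{22174}{9} \approx 2463.8$)
$U{\left(v \right)} = 14$ ($U{\left(v \right)} = 5 - -9 = 5 + 9 = 14$)
$u - \left(14 + U{\left(2 \right)}\right)^{2} = \frac{22174}{9} - \left(14 + 14\right)^{2} = \frac{22174}{9} - 28^{2} = \frac{22174}{9} - 784 = \frac{15118}{9}$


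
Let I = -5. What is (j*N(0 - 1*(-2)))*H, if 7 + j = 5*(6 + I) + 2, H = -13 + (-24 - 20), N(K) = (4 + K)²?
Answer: 0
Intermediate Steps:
H = -57 (H = -13 - 44 = -57)
j = 0 (j = -7 + (5*(6 - 5) + 2) = -7 + (5*1 + 2) = -7 + (5 + 2) = -7 + 7 = 0)
(j*N(0 - 1*(-2)))*H = (0*(4 + (0 - 1*(-2)))²)*(-57) = (0*(4 + (0 + 2))²)*(-57) = (0*(4 + 2)²)*(-57) = (0*6²)*(-57) = (0*36)*(-57) = 0*(-57) = 0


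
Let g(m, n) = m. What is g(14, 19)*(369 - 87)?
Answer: 3948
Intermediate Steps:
g(14, 19)*(369 - 87) = 14*(369 - 87) = 14*282 = 3948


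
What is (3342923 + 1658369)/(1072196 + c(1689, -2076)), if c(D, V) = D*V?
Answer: -1250323/608542 ≈ -2.0546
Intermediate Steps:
(3342923 + 1658369)/(1072196 + c(1689, -2076)) = (3342923 + 1658369)/(1072196 + 1689*(-2076)) = 5001292/(1072196 - 3506364) = 5001292/(-2434168) = 5001292*(-1/2434168) = -1250323/608542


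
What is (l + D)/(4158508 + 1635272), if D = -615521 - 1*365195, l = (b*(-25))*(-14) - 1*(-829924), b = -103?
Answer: -93421/2896890 ≈ -0.032249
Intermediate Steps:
l = 793874 (l = -103*(-25)*(-14) - 1*(-829924) = 2575*(-14) + 829924 = -36050 + 829924 = 793874)
D = -980716 (D = -615521 - 365195 = -980716)
(l + D)/(4158508 + 1635272) = (793874 - 980716)/(4158508 + 1635272) = -186842/5793780 = -186842*1/5793780 = -93421/2896890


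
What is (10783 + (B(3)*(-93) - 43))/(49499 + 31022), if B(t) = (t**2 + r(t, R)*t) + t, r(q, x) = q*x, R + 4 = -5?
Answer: 2451/11503 ≈ 0.21307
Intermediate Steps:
R = -9 (R = -4 - 5 = -9)
B(t) = t - 8*t**2 (B(t) = (t**2 + (t*(-9))*t) + t = (t**2 + (-9*t)*t) + t = (t**2 - 9*t**2) + t = -8*t**2 + t = t - 8*t**2)
(10783 + (B(3)*(-93) - 43))/(49499 + 31022) = (10783 + ((3*(1 - 8*3))*(-93) - 43))/(49499 + 31022) = (10783 + ((3*(1 - 24))*(-93) - 43))/80521 = (10783 + ((3*(-23))*(-93) - 43))*(1/80521) = (10783 + (-69*(-93) - 43))*(1/80521) = (10783 + (6417 - 43))*(1/80521) = (10783 + 6374)*(1/80521) = 17157*(1/80521) = 2451/11503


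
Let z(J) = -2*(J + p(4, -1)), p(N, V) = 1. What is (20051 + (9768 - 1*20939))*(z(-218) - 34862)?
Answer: -305720640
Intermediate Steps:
z(J) = -2 - 2*J (z(J) = -2*(J + 1) = -2*(1 + J) = -2 - 2*J)
(20051 + (9768 - 1*20939))*(z(-218) - 34862) = (20051 + (9768 - 1*20939))*((-2 - 2*(-218)) - 34862) = (20051 + (9768 - 20939))*((-2 + 436) - 34862) = (20051 - 11171)*(434 - 34862) = 8880*(-34428) = -305720640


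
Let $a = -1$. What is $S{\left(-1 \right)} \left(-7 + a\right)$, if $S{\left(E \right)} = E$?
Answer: $8$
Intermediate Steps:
$S{\left(-1 \right)} \left(-7 + a\right) = - (-7 - 1) = \left(-1\right) \left(-8\right) = 8$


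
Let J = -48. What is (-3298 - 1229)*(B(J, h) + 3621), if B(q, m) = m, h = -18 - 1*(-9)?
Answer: -16351524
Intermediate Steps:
h = -9 (h = -18 + 9 = -9)
(-3298 - 1229)*(B(J, h) + 3621) = (-3298 - 1229)*(-9 + 3621) = -4527*3612 = -16351524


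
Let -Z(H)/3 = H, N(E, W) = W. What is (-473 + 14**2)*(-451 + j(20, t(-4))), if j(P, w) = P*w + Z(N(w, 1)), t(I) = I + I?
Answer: 170078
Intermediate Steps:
Z(H) = -3*H
t(I) = 2*I
j(P, w) = -3 + P*w (j(P, w) = P*w - 3*1 = P*w - 3 = -3 + P*w)
(-473 + 14**2)*(-451 + j(20, t(-4))) = (-473 + 14**2)*(-451 + (-3 + 20*(2*(-4)))) = (-473 + 196)*(-451 + (-3 + 20*(-8))) = -277*(-451 + (-3 - 160)) = -277*(-451 - 163) = -277*(-614) = 170078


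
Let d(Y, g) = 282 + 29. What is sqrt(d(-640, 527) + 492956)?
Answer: sqrt(493267) ≈ 702.33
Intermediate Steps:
d(Y, g) = 311
sqrt(d(-640, 527) + 492956) = sqrt(311 + 492956) = sqrt(493267)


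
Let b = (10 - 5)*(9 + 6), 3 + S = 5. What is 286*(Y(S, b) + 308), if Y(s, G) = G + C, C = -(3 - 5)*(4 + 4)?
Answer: 114114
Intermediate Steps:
S = 2 (S = -3 + 5 = 2)
C = 16 (C = -(-2)*8 = -1*(-16) = 16)
b = 75 (b = 5*15 = 75)
Y(s, G) = 16 + G (Y(s, G) = G + 16 = 16 + G)
286*(Y(S, b) + 308) = 286*((16 + 75) + 308) = 286*(91 + 308) = 286*399 = 114114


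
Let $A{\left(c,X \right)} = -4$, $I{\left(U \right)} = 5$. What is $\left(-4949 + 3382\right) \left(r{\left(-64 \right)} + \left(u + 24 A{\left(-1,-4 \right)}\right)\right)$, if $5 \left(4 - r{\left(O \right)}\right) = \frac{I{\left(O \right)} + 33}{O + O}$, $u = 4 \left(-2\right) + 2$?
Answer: $\frac{49111347}{320} \approx 1.5347 \cdot 10^{5}$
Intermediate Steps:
$u = -6$ ($u = -8 + 2 = -6$)
$r{\left(O \right)} = 4 - \frac{19}{5 O}$ ($r{\left(O \right)} = 4 - \frac{\left(5 + 33\right) \frac{1}{O + O}}{5} = 4 - \frac{38 \frac{1}{2 O}}{5} = 4 - \frac{19 \frac{1}{O}}{5} = 4 - \frac{19}{5 O}$)
$\left(-4949 + 3382\right) \left(r{\left(-64 \right)} + \left(u + 24 A{\left(-1,-4 \right)}\right)\right) = \left(-4949 + 3382\right) \left(\left(4 - \frac{19}{5 \left(-64\right)}\right) + \left(-6 + 24 \left(-4\right)\right)\right) = - 1567 \left(\left(4 - - \frac{19}{320}\right) - 102\right) = - 1567 \left(\left(4 + \frac{19}{320}\right) - 102\right) = - 1567 \left(\frac{1299}{320} - 102\right) = \left(-1567\right) \left(- \frac{31341}{320}\right) = \frac{49111347}{320}$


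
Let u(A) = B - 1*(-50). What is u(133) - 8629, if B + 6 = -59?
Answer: -8644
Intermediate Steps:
B = -65 (B = -6 - 59 = -65)
u(A) = -15 (u(A) = -65 - 1*(-50) = -65 + 50 = -15)
u(133) - 8629 = -15 - 8629 = -8644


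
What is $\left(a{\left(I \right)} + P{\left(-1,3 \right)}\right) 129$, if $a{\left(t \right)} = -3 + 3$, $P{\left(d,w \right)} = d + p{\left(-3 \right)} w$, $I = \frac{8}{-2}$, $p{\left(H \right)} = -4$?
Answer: $-1677$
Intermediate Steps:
$I = -4$ ($I = 8 \left(- \frac{1}{2}\right) = -4$)
$P{\left(d,w \right)} = d - 4 w$
$a{\left(t \right)} = 0$
$\left(a{\left(I \right)} + P{\left(-1,3 \right)}\right) 129 = \left(0 - 13\right) 129 = \left(-13\right) 129 = -1677$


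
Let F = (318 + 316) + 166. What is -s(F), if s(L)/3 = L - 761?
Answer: -117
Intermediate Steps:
F = 800 (F = 634 + 166 = 800)
s(L) = -2283 + 3*L (s(L) = 3*(L - 761) = 3*(-761 + L) = -2283 + 3*L)
-s(F) = -(-2283 + 3*800) = -(-2283 + 2400) = -1*117 = -117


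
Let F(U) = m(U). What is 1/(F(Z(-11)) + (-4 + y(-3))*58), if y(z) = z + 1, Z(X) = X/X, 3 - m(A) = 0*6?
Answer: -1/345 ≈ -0.0028986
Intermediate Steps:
m(A) = 3 (m(A) = 3 - 0*6 = 3 - 1*0 = 3 + 0 = 3)
Z(X) = 1
F(U) = 3
y(z) = 1 + z
1/(F(Z(-11)) + (-4 + y(-3))*58) = 1/(3 + (-4 + (1 - 3))*58) = 1/(3 + (-4 - 2)*58) = 1/(3 - 6*58) = 1/(3 - 348) = 1/(-345) = -1/345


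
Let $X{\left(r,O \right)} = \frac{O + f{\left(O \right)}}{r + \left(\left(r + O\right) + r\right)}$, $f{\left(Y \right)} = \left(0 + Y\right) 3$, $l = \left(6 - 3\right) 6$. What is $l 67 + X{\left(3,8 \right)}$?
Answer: $\frac{20534}{17} \approx 1207.9$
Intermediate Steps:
$l = 18$ ($l = 3 \cdot 6 = 18$)
$f{\left(Y \right)} = 3 Y$ ($f{\left(Y \right)} = Y 3 = 3 Y$)
$X{\left(r,O \right)} = \frac{4 O}{O + 3 r}$ ($X{\left(r,O \right)} = \frac{O + 3 O}{r + \left(\left(r + O\right) + r\right)} = \frac{4 O}{r + \left(\left(O + r\right) + r\right)} = \frac{4 O}{r + \left(O + 2 r\right)} = \frac{4 O}{O + 3 r}$)
$l 67 + X{\left(3,8 \right)} = 18 \cdot 67 + 4 \cdot 8 \frac{1}{8 + 3 \cdot 3} = 1206 + 4 \cdot 8 \frac{1}{8 + 9} = 1206 + 4 \cdot 8 \cdot \frac{1}{17} = 1206 + \frac{32}{17} = \frac{20534}{17}$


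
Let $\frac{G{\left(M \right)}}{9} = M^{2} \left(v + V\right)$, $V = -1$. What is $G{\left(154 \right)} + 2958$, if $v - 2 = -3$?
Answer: $-423930$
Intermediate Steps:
$v = -1$ ($v = 2 - 3 = -1$)
$G{\left(M \right)} = - 18 M^{2}$ ($G{\left(M \right)} = 9 M^{2} \left(-1 - 1\right) = 9 M^{2} \left(-2\right) = 9 \left(- 2 M^{2}\right) = - 18 M^{2}$)
$G{\left(154 \right)} + 2958 = - 18 \cdot 154^{2} + 2958 = \left(-18\right) 23716 + 2958 = -426888 + 2958 = -423930$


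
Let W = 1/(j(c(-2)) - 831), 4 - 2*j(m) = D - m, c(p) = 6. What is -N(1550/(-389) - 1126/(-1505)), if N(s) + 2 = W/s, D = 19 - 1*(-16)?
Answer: 456547741/228315688 ≈ 1.9996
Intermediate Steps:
D = 35 (D = 19 + 16 = 35)
j(m) = -31/2 + m/2 (j(m) = 2 - (35 - m)/2 = 2 + (-35/2 + m/2) = -31/2 + m/2)
W = -2/1687 (W = 1/((-31/2 + (1/2)*6) - 831) = 1/((-31/2 + 3) - 831) = 1/(-25/2 - 831) = 1/(-1687/2) = -2/1687 ≈ -0.0011855)
N(s) = -2 - 2/(1687*s)
-N(1550/(-389) - 1126/(-1505)) = -(-2 - 2/(1687*(1550/(-389) - 1126/(-1505)))) = -(-2 - 2/(1687*(1550*(-1/389) - 1126*(-1/1505)))) = -(-2 - 2/(1687*(-1550/389 + 1126/1505))) = -(-2 - 2/(1687*(-1894736/585445))) = -(-2 - 2/1687*(-585445/1894736)) = -(-2 + 83635/228315688) = -1*(-456547741/228315688) = 456547741/228315688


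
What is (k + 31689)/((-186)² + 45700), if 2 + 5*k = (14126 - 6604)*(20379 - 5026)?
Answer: 115643709/401480 ≈ 288.04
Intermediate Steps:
k = 115485264/5 (k = -⅖ + ((14126 - 6604)*(20379 - 5026))/5 = -⅖ + (7522*15353)/5 = -⅖ + (⅕)*115485266 = -⅖ + 115485266/5 = 115485264/5 ≈ 2.3097e+7)
(k + 31689)/((-186)² + 45700) = (115485264/5 + 31689)/((-186)² + 45700) = 115643709/(5*(34596 + 45700)) = (115643709/5)/80296 = (115643709/5)*(1/80296) = 115643709/401480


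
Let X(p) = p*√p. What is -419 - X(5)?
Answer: -419 - 5*√5 ≈ -430.18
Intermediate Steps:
X(p) = p^(3/2)
-419 - X(5) = -419 - 5^(3/2) = -419 - 5*√5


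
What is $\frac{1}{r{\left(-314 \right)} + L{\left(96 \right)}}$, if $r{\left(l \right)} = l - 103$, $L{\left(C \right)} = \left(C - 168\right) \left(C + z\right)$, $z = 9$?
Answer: $- \frac{1}{7977} \approx -0.00012536$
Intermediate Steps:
$L{\left(C \right)} = \left(-168 + C\right) \left(9 + C\right)$ ($L{\left(C \right)} = \left(C - 168\right) \left(C + 9\right) = \left(-168 + C\right) \left(9 + C\right)$)
$r{\left(l \right)} = -103 + l$
$\frac{1}{r{\left(-314 \right)} + L{\left(96 \right)}} = \frac{1}{\left(-103 - 314\right) - \left(16776 - 9216\right)} = \frac{1}{-417 - 7560} = \frac{1}{-7977} = - \frac{1}{7977}$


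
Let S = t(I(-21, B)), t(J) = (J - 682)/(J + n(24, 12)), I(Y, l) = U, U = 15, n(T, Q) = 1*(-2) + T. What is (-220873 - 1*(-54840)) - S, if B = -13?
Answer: -6142554/37 ≈ -1.6602e+5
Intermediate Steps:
n(T, Q) = -2 + T
I(Y, l) = 15
t(J) = (-682 + J)/(22 + J) (t(J) = (J - 682)/(J + (-2 + 24)) = (-682 + J)/(J + 22) = (-682 + J)/(22 + J))
S = -667/37 (S = (-682 + 15)/(22 + 15) = -667/37 ≈ -18.027)
(-220873 - 1*(-54840)) - S = (-220873 - 1*(-54840)) - 1*(-667/37) = (-220873 + 54840) + 667/37 = -166033 + 667/37 = -6142554/37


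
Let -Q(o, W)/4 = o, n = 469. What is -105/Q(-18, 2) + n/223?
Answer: 3451/5352 ≈ 0.64481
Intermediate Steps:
Q(o, W) = -4*o
-105/Q(-18, 2) + n/223 = -105/((-4*(-18))) + 469/223 = -105/72 + 469*(1/223) = -105*1/72 + 469/223 = -35/24 + 469/223 = 3451/5352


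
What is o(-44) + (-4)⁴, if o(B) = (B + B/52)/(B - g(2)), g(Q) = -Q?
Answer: 140359/546 ≈ 257.07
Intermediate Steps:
o(B) = 53*B/(52*(2 + B)) (o(B) = (B + B/52)/(B - (-1)*2) = (B + B*(1/52))/(B - 1*(-2)) = (B + B/52)/(B + 2) = (53*B/52)/(2 + B) = 53*B/(52*(2 + B)))
o(-44) + (-4)⁴ = (53/52)*(-44)/(2 - 44) + (-4)⁴ = (53/52)*(-44)/(-42) + 256 = (53/52)*(-44)*(-1/42) + 256 = 583/546 + 256 = 140359/546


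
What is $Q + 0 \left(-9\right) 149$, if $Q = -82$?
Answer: $-82$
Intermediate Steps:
$Q + 0 \left(-9\right) 149 = -82 + 0 \left(-9\right) 149 = -82 + 0 \cdot 149 = -82 + 0 = -82$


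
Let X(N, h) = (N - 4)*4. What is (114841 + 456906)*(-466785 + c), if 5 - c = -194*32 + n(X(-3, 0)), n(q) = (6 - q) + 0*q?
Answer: -263350098682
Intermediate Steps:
X(N, h) = -16 + 4*N (X(N, h) = (-4 + N)*4 = -16 + 4*N)
n(q) = 6 - q (n(q) = (6 - q) + 0 = 6 - q)
c = 6179 (c = 5 - (-194*32 + (6 - (-16 + 4*(-3)))) = 5 - (-6208 + (6 - (-16 - 12))) = 5 - (-6208 + (6 - 1*(-28))) = 5 - (-6208 + (6 + 28)) = 5 - (-6208 + 34) = 5 - 1*(-6174) = 5 + 6174 = 6179)
(114841 + 456906)*(-466785 + c) = (114841 + 456906)*(-466785 + 6179) = 571747*(-460606) = -263350098682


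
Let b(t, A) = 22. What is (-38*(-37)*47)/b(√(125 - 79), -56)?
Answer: 33041/11 ≈ 3003.7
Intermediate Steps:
(-38*(-37)*47)/b(√(125 - 79), -56) = (-38*(-37)*47)/22 = (1406*47)*(1/22) = 66082*(1/22) = 33041/11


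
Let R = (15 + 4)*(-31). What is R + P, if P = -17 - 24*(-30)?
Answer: 114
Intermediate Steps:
R = -589 (R = 19*(-31) = -589)
P = 703 (P = -17 + 720 = 703)
R + P = -589 + 703 = 114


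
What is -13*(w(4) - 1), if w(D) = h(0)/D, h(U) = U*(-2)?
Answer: 13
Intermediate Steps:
h(U) = -2*U
w(D) = 0 (w(D) = (-2*0)/D = 0/D = 0)
-13*(w(4) - 1) = -13*(0 - 1) = -13*(-1) = 13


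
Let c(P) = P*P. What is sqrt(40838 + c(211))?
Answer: sqrt(85359) ≈ 292.16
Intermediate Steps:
c(P) = P**2
sqrt(40838 + c(211)) = sqrt(40838 + 211**2) = sqrt(40838 + 44521) = sqrt(85359)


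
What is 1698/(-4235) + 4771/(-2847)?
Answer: -1926107/927465 ≈ -2.0767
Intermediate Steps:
1698/(-4235) + 4771/(-2847) = 1698*(-1/4235) + 4771*(-1/2847) = -1698/4235 - 367/219 = -1926107/927465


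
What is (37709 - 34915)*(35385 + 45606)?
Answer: 226288854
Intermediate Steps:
(37709 - 34915)*(35385 + 45606) = 2794*80991 = 226288854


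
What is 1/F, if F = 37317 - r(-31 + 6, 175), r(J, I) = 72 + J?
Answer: 1/37270 ≈ 2.6831e-5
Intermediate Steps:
F = 37270 (F = 37317 - (72 + (-31 + 6)) = 37317 - (72 - 25) = 37317 - 1*47 = 37317 - 47 = 37270)
1/F = 1/37270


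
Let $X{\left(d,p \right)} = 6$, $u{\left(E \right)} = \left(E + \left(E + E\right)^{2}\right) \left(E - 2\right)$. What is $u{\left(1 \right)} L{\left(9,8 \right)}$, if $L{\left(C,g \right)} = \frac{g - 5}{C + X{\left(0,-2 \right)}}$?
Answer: $-1$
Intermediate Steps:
$u{\left(E \right)} = \left(-2 + E\right) \left(E + 4 E^{2}\right)$ ($u{\left(E \right)} = \left(E + \left(2 E\right)^{2}\right) \left(-2 + E\right) = \left(E + 4 E^{2}\right) \left(-2 + E\right) = \left(-2 + E\right) \left(E + 4 E^{2}\right)$)
$L{\left(C,g \right)} = \frac{-5 + g}{6 + C}$ ($L{\left(C,g \right)} = \frac{g - 5}{C + 6} = \frac{-5 + g}{6 + C}$)
$u{\left(1 \right)} L{\left(9,8 \right)} = 1 \left(-2 - 7 + 4 \cdot 1^{2}\right) \frac{-5 + 8}{6 + 9} = 1 \left(-2 - 7 + 4 \cdot 1\right) \frac{1}{15} \cdot 3 = 1 \left(-2 - 7 + 4\right) \frac{1}{15} \cdot 3 = 1 \left(-5\right) \frac{1}{5} = \left(-5\right) \frac{1}{5} = -1$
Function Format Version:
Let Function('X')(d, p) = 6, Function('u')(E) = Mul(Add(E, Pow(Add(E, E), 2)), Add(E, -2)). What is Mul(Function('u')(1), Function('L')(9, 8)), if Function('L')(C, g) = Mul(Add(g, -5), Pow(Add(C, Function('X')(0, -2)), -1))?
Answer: -1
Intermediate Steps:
Function('u')(E) = Mul(Add(-2, E), Add(E, Mul(4, Pow(E, 2)))) (Function('u')(E) = Mul(Add(E, Pow(Mul(2, E), 2)), Add(-2, E)) = Mul(Add(E, Mul(4, Pow(E, 2))), Add(-2, E)) = Mul(Add(-2, E), Add(E, Mul(4, Pow(E, 2)))))
Function('L')(C, g) = Mul(Pow(Add(6, C), -1), Add(-5, g)) (Function('L')(C, g) = Mul(Add(g, -5), Pow(Add(C, 6), -1)) = Mul(Add(-5, g), Pow(Add(6, C), -1)) = Mul(Pow(Add(6, C), -1), Add(-5, g)))
Mul(Function('u')(1), Function('L')(9, 8)) = Mul(Mul(1, Add(-2, Mul(-7, 1), Mul(4, Pow(1, 2)))), Mul(Pow(Add(6, 9), -1), Add(-5, 8))) = Mul(Mul(1, Add(-2, -7, Mul(4, 1))), Mul(Pow(15, -1), 3)) = Mul(Mul(1, Add(-2, -7, 4)), Mul(Rational(1, 15), 3)) = Mul(Mul(1, -5), Rational(1, 5)) = Mul(-5, Rational(1, 5)) = -1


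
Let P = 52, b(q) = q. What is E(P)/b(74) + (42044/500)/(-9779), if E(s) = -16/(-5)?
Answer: 1566893/45227875 ≈ 0.034644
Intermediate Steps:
E(s) = 16/5 (E(s) = -1/5*(-16) = 16/5)
E(P)/b(74) + (42044/500)/(-9779) = (16/5)/74 + (42044/500)/(-9779) = (16/5)*(1/74) + (42044*(1/500))*(-1/9779) = 8/185 + (10511/125)*(-1/9779) = 8/185 - 10511/1222375 = 1566893/45227875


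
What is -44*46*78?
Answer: -157872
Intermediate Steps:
-44*46*78 = -2024*78 = -157872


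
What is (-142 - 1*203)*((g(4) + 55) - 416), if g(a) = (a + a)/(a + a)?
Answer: 124200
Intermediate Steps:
g(a) = 1 (g(a) = (2*a)/((2*a)) = (2*a)*(1/(2*a)) = 1)
(-142 - 1*203)*((g(4) + 55) - 416) = (-142 - 1*203)*((1 + 55) - 416) = (-142 - 203)*(56 - 416) = -345*(-360) = 124200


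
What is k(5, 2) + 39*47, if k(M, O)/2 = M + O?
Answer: 1847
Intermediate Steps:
k(M, O) = 2*M + 2*O (k(M, O) = 2*(M + O) = 2*M + 2*O)
k(5, 2) + 39*47 = (2*5 + 2*2) + 39*47 = (10 + 4) + 1833 = 14 + 1833 = 1847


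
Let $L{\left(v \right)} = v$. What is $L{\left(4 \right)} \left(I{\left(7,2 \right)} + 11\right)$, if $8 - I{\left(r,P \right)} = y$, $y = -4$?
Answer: $92$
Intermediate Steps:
$I{\left(r,P \right)} = 12$ ($I{\left(r,P \right)} = 8 - -4 = 8 + 4 = 12$)
$L{\left(4 \right)} \left(I{\left(7,2 \right)} + 11\right) = 4 \left(12 + 11\right) = 4 \cdot 23 = 92$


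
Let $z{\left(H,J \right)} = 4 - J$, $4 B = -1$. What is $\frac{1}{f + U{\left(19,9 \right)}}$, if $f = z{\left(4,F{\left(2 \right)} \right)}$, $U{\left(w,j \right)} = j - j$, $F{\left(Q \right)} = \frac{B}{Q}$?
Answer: $\frac{8}{33} \approx 0.24242$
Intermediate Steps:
$B = - \frac{1}{4}$ ($B = \frac{1}{4} \left(-1\right) = - \frac{1}{4} \approx -0.25$)
$F{\left(Q \right)} = - \frac{1}{4 Q}$
$U{\left(w,j \right)} = 0$
$f = \frac{33}{8}$ ($f = 4 - - \frac{1}{4 \cdot 2} = 4 - \left(- \frac{1}{4}\right) \frac{1}{2} = 4 - - \frac{1}{8} = 4 + \frac{1}{8} = \frac{33}{8} \approx 4.125$)
$\frac{1}{f + U{\left(19,9 \right)}} = \frac{1}{\frac{33}{8} + 0} = \frac{1}{\frac{33}{8}} = \frac{8}{33}$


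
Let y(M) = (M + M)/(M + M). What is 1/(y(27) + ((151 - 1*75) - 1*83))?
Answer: -⅙ ≈ -0.16667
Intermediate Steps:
y(M) = 1 (y(M) = (2*M)/((2*M)) = (2*M)*(1/(2*M)) = 1)
1/(y(27) + ((151 - 1*75) - 1*83)) = 1/(1 + ((151 - 1*75) - 1*83)) = 1/(1 + ((151 - 75) - 83)) = 1/(1 + (76 - 83)) = 1/(1 - 7) = 1/(-6) = -⅙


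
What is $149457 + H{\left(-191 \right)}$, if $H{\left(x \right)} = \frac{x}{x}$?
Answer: $149458$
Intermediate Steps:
$H{\left(x \right)} = 1$
$149457 + H{\left(-191 \right)} = 149457 + 1 = 149458$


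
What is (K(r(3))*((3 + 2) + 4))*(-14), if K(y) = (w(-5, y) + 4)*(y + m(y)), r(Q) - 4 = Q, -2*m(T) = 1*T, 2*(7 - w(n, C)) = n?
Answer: -11907/2 ≈ -5953.5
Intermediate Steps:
w(n, C) = 7 - n/2
m(T) = -T/2
r(Q) = 4 + Q
K(y) = 27*y/4 (K(y) = ((7 - ½*(-5)) + 4)*(y - y/2) = ((7 + 5/2) + 4)*(y/2) = (19/2 + 4)*(y/2) = 27*(y/2)/2 = 27*y/4)
(K(r(3))*((3 + 2) + 4))*(-14) = ((27*(4 + 3)/4)*((3 + 2) + 4))*(-14) = (((27/4)*7)*(5 + 4))*(-14) = ((189/4)*9)*(-14) = (1701/4)*(-14) = -11907/2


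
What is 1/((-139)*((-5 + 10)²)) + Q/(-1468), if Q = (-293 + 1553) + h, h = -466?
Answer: -1380309/2550650 ≈ -0.54116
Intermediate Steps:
Q = 794 (Q = (-293 + 1553) - 466 = 1260 - 466 = 794)
1/((-139)*((-5 + 10)²)) + Q/(-1468) = 1/((-139)*((-5 + 10)²)) + 794/(-1468) = -1/(139*(5²)) + 794*(-1/1468) = -1/139/25 - 397/734 = -1/139*1/25 - 397/734 = -1/3475 - 397/734 = -1380309/2550650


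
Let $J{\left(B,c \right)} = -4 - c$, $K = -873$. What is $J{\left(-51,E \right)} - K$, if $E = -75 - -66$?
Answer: $878$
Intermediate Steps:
$E = -9$ ($E = -75 + 66 = -9$)
$J{\left(-51,E \right)} - K = \left(-4 - -9\right) - -873 = \left(-4 + 9\right) + 873 = 5 + 873 = 878$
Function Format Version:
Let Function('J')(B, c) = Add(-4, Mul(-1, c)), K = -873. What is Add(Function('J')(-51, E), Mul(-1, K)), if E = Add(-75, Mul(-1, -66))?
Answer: 878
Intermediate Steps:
E = -9 (E = Add(-75, 66) = -9)
Add(Function('J')(-51, E), Mul(-1, K)) = Add(Add(-4, Mul(-1, -9)), Mul(-1, -873)) = Add(Add(-4, 9), 873) = Add(5, 873) = 878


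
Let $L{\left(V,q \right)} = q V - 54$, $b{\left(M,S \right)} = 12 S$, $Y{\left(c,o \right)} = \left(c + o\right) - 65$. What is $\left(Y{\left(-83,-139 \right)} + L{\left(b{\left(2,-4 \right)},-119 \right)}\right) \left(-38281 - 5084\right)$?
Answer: $-232913415$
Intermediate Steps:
$Y{\left(c,o \right)} = -65 + c + o$
$L{\left(V,q \right)} = -54 + V q$ ($L{\left(V,q \right)} = V q - 54 = -54 + V q$)
$\left(Y{\left(-83,-139 \right)} + L{\left(b{\left(2,-4 \right)},-119 \right)}\right) \left(-38281 - 5084\right) = \left(\left(-65 - 83 - 139\right) - \left(54 - 12 \left(-4\right) \left(-119\right)\right)\right) \left(-38281 - 5084\right) = \left(-287 - -5658\right) \left(-43365\right) = \left(-287 + \left(-54 + 5712\right)\right) \left(-43365\right) = \left(-287 + 5658\right) \left(-43365\right) = 5371 \left(-43365\right) = -232913415$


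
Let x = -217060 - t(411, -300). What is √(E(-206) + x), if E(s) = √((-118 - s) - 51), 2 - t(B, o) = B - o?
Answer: √(-216351 + √37) ≈ 465.13*I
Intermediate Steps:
t(B, o) = 2 + o - B (t(B, o) = 2 - (B - o) = 2 + (o - B) = 2 + o - B)
E(s) = √(-169 - s)
x = -216351 (x = -217060 - (2 - 300 - 1*411) = -217060 - (2 - 300 - 411) = -217060 - 1*(-709) = -217060 + 709 = -216351)
√(E(-206) + x) = √(√(-169 - 1*(-206)) - 216351) = √(√(-169 + 206) - 216351) = √(√37 - 216351) = √(-216351 + √37)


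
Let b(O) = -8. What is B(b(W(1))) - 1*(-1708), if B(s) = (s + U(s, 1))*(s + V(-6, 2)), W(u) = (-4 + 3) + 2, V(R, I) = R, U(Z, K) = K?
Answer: 1806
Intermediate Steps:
W(u) = 1 (W(u) = -1 + 2 = 1)
B(s) = (1 + s)*(-6 + s) (B(s) = (s + 1)*(s - 6) = (1 + s)*(-6 + s))
B(b(W(1))) - 1*(-1708) = (-6 + (-8)**2 - 5*(-8)) - 1*(-1708) = (-6 + 64 + 40) + 1708 = 98 + 1708 = 1806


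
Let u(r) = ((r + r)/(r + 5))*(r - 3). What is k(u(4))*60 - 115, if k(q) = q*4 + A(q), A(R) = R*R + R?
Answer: 5375/27 ≈ 199.07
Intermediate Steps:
A(R) = R + R² (A(R) = R² + R = R + R²)
u(r) = 2*r*(-3 + r)/(5 + r) (u(r) = ((2*r)/(5 + r))*(-3 + r) = (2*r/(5 + r))*(-3 + r) = 2*r*(-3 + r)/(5 + r))
k(q) = 4*q + q*(1 + q) (k(q) = q*4 + q*(1 + q) = 4*q + q*(1 + q))
k(u(4))*60 - 115 = ((2*4*(-3 + 4)/(5 + 4))*(5 + 2*4*(-3 + 4)/(5 + 4)))*60 - 115 = ((2*4*1/9)*(5 + 2*4*1/9))*60 - 115 = ((2*4*(⅑)*1)*(5 + 2*4*(⅑)*1))*60 - 115 = (8*(5 + 8/9)/9)*60 - 115 = ((8/9)*(53/9))*60 - 115 = (424/81)*60 - 115 = 8480/27 - 115 = 5375/27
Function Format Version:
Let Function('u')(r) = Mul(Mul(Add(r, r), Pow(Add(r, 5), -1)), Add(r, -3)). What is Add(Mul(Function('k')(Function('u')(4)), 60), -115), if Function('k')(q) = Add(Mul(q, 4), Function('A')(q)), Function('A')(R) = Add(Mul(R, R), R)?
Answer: Rational(5375, 27) ≈ 199.07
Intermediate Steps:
Function('A')(R) = Add(R, Pow(R, 2)) (Function('A')(R) = Add(Pow(R, 2), R) = Add(R, Pow(R, 2)))
Function('u')(r) = Mul(2, r, Pow(Add(5, r), -1), Add(-3, r)) (Function('u')(r) = Mul(Mul(Mul(2, r), Pow(Add(5, r), -1)), Add(-3, r)) = Mul(Mul(2, r, Pow(Add(5, r), -1)), Add(-3, r)) = Mul(2, r, Pow(Add(5, r), -1), Add(-3, r)))
Function('k')(q) = Add(Mul(4, q), Mul(q, Add(1, q))) (Function('k')(q) = Add(Mul(q, 4), Mul(q, Add(1, q))) = Add(Mul(4, q), Mul(q, Add(1, q))))
Add(Mul(Function('k')(Function('u')(4)), 60), -115) = Add(Mul(Mul(Mul(2, 4, Pow(Add(5, 4), -1), Add(-3, 4)), Add(5, Mul(2, 4, Pow(Add(5, 4), -1), Add(-3, 4)))), 60), -115) = Add(Mul(Mul(Mul(2, 4, Pow(9, -1), 1), Add(5, Mul(2, 4, Pow(9, -1), 1))), 60), -115) = Add(Mul(Mul(Mul(2, 4, Rational(1, 9), 1), Add(5, Mul(2, 4, Rational(1, 9), 1))), 60), -115) = Add(Mul(Mul(Rational(8, 9), Add(5, Rational(8, 9))), 60), -115) = Add(Mul(Mul(Rational(8, 9), Rational(53, 9)), 60), -115) = Add(Mul(Rational(424, 81), 60), -115) = Add(Rational(8480, 27), -115) = Rational(5375, 27)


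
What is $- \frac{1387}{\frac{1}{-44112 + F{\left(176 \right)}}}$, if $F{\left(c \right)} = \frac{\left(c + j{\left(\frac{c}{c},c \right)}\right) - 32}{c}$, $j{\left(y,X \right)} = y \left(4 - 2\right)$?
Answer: $\frac{5384033021}{88} \approx 6.1182 \cdot 10^{7}$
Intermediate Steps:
$j{\left(y,X \right)} = 2 y$ ($j{\left(y,X \right)} = y 2 = 2 y$)
$F{\left(c \right)} = \frac{-30 + c}{c}$ ($F{\left(c \right)} = \frac{\left(c + 2 \frac{c}{c}\right) - 32}{c} = \frac{\left(c + 2 \cdot 1\right) - 32}{c} = \frac{\left(c + 2\right) - 32}{c} = \frac{\left(2 + c\right) - 32}{c} = \frac{-30 + c}{c}$)
$- \frac{1387}{\frac{1}{-44112 + F{\left(176 \right)}}} = - \frac{1387}{\frac{1}{-44112 + \frac{-30 + 176}{176}}} = - \frac{1387}{\frac{1}{-44112 + \frac{1}{176} \cdot 146}} = - \frac{1387}{\frac{1}{-44112 + \frac{73}{88}}} = - \frac{1387}{\frac{1}{- \frac{3881783}{88}}} = - \frac{1387}{- \frac{88}{3881783}} = \left(-1387\right) \left(- \frac{3881783}{88}\right) = \frac{5384033021}{88}$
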